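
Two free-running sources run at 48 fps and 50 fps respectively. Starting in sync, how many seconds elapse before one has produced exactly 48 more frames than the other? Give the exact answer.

24 seconds

The gap grows by |50 − 48| = 2 frames per second.
Time for a 48-frame gap: 48 ÷ (2) = 24 s.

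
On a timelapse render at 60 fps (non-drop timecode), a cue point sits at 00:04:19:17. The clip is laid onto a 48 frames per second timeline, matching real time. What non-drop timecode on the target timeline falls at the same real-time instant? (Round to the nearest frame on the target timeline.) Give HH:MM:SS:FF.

00:04:19:14

Source frame index: (0×3600 + 4×60 + 19) × 60 + 17 = 15557.
Real time: 15557 / (60) = 15557/60 s.
Target frame: (15557/60) × (48) = 62228/5 ≈ 12445.600 → 12446.
At 48 labels/s: frame 12446 → 00:04:19:14.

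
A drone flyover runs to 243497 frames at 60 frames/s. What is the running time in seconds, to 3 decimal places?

4058.283 seconds

Running time = 243497 × 1/60 = 243497/60 s ≈ 4058.283 s.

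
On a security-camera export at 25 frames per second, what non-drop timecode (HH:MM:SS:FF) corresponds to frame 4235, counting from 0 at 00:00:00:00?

00:02:49:10

4235 ÷ 25 = 169 full seconds, remainder 10 frames.
169 s = 0 h 2 min 49 s.
Timecode: 00:02:49:10.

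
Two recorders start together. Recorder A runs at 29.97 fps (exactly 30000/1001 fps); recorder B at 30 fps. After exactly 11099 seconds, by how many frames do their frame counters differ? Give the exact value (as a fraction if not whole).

A emits 30000/1001 × 11099 = 30270000/91 frames; B emits 30 × 11099 = 332970.
Difference = 30270/91 frames (≈ 332.6374); B is ahead of A.

30270/91 frames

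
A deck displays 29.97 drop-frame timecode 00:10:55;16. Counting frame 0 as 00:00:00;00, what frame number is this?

Complete 10-minute blocks: 1, each 17982 frames → 17982.
Remaining 0 whole minutes in the current block: 0 frames.
Within the current minute: 55 × 30 + 16 = 1666. Total = 17982 + 0 + 1666 = 19648.

19648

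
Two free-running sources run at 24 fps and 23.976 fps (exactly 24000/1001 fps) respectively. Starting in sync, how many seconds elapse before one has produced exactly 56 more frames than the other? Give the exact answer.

7007/3 seconds

The gap grows by |24000/1001 − 24| = 24/1001 frames per second.
Time for a 56-frame gap: 56 ÷ (24/1001) = 7007/3 s.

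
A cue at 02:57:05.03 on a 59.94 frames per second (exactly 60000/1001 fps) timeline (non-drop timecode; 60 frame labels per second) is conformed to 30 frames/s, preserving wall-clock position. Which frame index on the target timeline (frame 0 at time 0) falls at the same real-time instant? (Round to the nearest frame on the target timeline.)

frame 319070

Source frame index: (2×3600 + 57×60 + 5) × 60 + 3 = 637503.
Real time: 637503 / (60000/1001) = 212713501/20000 s.
Target frame: (212713501/20000) × (30) = 638140503/2000 ≈ 319070.252 → 319070.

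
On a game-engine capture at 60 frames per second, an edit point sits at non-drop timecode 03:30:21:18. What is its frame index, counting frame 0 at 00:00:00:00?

757278

Total seconds to the label: (3 × 3600 + 30 × 60 + 21) = 12621.
Frame index = 12621 × 60 + 18 = 757278.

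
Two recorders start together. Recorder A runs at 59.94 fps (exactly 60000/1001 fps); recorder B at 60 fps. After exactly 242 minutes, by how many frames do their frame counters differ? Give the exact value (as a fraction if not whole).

79200/91 frames

242 min = 14520 s.
A emits 60000/1001 × 14520 = 79200000/91 frames; B emits 60 × 14520 = 871200.
Difference = 79200/91 frames (≈ 870.3297); B is ahead of A.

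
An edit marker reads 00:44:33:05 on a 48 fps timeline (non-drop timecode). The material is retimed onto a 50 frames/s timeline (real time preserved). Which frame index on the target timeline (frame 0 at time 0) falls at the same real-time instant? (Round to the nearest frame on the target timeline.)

frame 133655

Source frame index: (0×3600 + 44×60 + 33) × 48 + 5 = 128309.
Real time: 128309 / (48) = 128309/48 s.
Target frame: (128309/48) × (50) = 3207725/24 ≈ 133655.208 → 133655.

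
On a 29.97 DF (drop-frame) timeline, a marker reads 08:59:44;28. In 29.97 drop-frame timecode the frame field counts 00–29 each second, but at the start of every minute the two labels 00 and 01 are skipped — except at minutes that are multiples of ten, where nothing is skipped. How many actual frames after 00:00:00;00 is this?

As if non-drop at 30 labels/s: (8 × 3600 + 59 × 60 + 44) × 30 + 28 = 971548.
Minute boundaries passed: 539; those not divisible by 10: 539 − 53 = 486; dropped labels = 2 × 486 = 972.
Actual frame index = 971548 − 972 = 970576.

970576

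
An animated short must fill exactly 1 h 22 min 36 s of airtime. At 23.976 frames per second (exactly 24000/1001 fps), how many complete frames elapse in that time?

118825 frames

1 h 22 min 36 s = 4956 s.
Frames = 4956 × 24000/1001 = 16992000/143 ≈ 118825.1748.
Complete frames: 118825.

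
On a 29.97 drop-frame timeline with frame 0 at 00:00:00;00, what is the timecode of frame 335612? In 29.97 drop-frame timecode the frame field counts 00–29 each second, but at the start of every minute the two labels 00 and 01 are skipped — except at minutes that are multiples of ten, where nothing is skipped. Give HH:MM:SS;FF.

Each 10-minute DF block holds 10 × 60 × 30 − 9 × 2 = 17982 frames. 335612 ÷ 17982 → 18 full blocks, remainder 11936.
Within the partial block the first minute is 1800 frames and each further minute 1798, so 6 further minute boundaries passed. Total skipped labels = 18 × 18 + 2 × 6 = 336.
Non-drop label index = 335612 + 336 = 335948; at 30 labels/s that is 03:06:38:08, i.e. DF 03:06:38;08.

03:06:38;08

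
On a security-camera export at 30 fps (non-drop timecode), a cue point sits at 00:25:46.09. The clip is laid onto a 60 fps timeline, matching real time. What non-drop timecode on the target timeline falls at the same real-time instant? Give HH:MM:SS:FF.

00:25:46:18

Source frame index: (0×3600 + 25×60 + 46) × 30 + 9 = 46389.
Real time: 46389 / (30) = 15463/10 s.
Target frame: (15463/10) × (60) = 92778.
At 60 labels/s: frame 92778 → 00:25:46:18.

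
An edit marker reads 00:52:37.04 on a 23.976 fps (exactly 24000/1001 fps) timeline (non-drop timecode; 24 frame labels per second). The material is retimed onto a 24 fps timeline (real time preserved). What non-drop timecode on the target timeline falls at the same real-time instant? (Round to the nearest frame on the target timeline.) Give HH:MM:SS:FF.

00:52:40:08

Source frame index: (0×3600 + 52×60 + 37) × 24 + 4 = 75772.
Real time: 75772 / (24000/1001) = 18961943/6000 s.
Target frame: (18961943/6000) × (24) = 18961943/250 ≈ 75847.772 → 75848.
At 24 labels/s: frame 75848 → 00:52:40:08.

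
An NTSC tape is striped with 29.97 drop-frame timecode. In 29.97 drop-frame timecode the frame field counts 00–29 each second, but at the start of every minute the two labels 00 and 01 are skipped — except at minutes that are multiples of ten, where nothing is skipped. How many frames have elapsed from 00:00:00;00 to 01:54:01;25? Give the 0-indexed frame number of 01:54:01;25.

205049

Complete 10-minute blocks: 11, each 17982 frames → 197802.
Remaining 4 whole minutes in the current block: 1800 + 3 × 1798 = 7194 frames.
Within the current minute: 1 × 30 + 25 − 2 = 53 (labels ;00/;01 skipped at this minute). Total = 197802 + 7194 + 53 = 205049.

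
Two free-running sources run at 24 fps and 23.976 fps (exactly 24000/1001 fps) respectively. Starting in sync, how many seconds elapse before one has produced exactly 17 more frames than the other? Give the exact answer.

17017/24 seconds

The gap grows by |24000/1001 − 24| = 24/1001 frames per second.
Time for a 17-frame gap: 17 ÷ (24/1001) = 17017/24 s.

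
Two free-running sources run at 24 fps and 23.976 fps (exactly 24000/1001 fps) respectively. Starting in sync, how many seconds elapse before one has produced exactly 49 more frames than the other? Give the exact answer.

The gap grows by |24000/1001 − 24| = 24/1001 frames per second.
Time for a 49-frame gap: 49 ÷ (24/1001) = 49049/24 s.

49049/24 seconds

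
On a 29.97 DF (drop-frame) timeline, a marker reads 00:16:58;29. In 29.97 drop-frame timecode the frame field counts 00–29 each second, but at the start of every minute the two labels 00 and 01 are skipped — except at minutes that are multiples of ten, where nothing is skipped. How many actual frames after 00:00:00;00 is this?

Complete 10-minute blocks: 1, each 17982 frames → 17982.
Remaining 6 whole minutes in the current block: 1800 + 5 × 1798 = 10790 frames.
Within the current minute: 58 × 30 + 29 − 2 = 1767 (labels ;00/;01 skipped at this minute). Total = 17982 + 10790 + 1767 = 30539.

30539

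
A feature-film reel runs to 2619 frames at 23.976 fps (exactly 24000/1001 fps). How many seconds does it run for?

109.234125 seconds

Running time = 2619 / (24000/1001) = 109.234125 s.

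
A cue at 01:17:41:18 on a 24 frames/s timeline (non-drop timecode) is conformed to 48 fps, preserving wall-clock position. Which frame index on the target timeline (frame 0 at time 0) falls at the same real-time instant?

frame 223764

Source frame index: (1×3600 + 17×60 + 41) × 24 + 18 = 111882.
Real time: 111882 / (24) = 18647/4 s.
Target frame: (18647/4) × (48) = 223764.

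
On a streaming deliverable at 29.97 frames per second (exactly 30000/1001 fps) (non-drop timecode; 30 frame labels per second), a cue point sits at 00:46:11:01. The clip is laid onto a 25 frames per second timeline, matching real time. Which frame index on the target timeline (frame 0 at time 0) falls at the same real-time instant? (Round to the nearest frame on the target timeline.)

Source frame index: (0×3600 + 46×60 + 11) × 30 + 1 = 83131.
Real time: 83131 / (30000/1001) = 83214131/30000 s.
Target frame: (83214131/30000) × (25) = 83214131/1200 ≈ 69345.109 → 69345.

frame 69345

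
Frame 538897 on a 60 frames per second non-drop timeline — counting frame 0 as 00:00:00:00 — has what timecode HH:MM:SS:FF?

538897 ÷ 60 = 8981 full seconds, remainder 37 frames.
8981 s = 2 h 29 min 41 s.
Timecode: 02:29:41:37.

02:29:41:37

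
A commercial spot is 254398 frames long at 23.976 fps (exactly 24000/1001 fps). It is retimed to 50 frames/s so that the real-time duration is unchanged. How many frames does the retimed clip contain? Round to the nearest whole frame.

Frames at target rate = 254398 × (50) / (24000/1001) = 127326199/240 ≈ 530525.829.
Nearest whole frame: 530526.

530526 frames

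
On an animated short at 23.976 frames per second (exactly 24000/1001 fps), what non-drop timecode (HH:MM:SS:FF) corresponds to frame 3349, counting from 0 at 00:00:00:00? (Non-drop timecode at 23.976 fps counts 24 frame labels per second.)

00:02:19:13

3349 ÷ 24 = 139 full seconds, remainder 13 frames.
139 s = 0 h 2 min 19 s.
Timecode: 00:02:19:13.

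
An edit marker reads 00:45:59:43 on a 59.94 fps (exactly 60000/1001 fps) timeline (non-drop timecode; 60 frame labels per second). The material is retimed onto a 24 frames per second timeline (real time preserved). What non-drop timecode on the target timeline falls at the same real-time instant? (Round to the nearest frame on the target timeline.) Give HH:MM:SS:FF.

Source frame index: (0×3600 + 45×60 + 59) × 60 + 43 = 165583.
Real time: 165583 / (60000/1001) = 165748583/60000 s.
Target frame: (165748583/60000) × (24) = 165748583/2500 ≈ 66299.433 → 66299.
At 24 labels/s: frame 66299 → 00:46:02:11.

00:46:02:11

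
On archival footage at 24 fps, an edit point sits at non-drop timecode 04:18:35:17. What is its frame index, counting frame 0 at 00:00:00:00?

frame 372377

Total seconds to the label: (4 × 3600 + 18 × 60 + 35) = 15515.
Frame index = 15515 × 24 + 17 = 372377.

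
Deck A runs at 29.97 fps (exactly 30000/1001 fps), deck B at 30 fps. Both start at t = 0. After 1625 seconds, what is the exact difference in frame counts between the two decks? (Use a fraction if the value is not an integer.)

3750/77 frames

A emits 30000/1001 × 1625 = 3750000/77 frames; B emits 30 × 1625 = 48750.
Difference = 3750/77 frames (≈ 48.7013); B is ahead of A.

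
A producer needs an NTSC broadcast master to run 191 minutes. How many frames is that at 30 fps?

191 min = 11460 s.
Frames = 11460 × 30 = 343800.

343800 frames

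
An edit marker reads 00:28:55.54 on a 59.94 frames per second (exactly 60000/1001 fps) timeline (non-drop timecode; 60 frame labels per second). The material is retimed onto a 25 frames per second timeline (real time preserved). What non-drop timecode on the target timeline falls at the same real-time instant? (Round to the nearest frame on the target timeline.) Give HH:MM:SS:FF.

00:28:57:16

Source frame index: (0×3600 + 28×60 + 55) × 60 + 54 = 104154.
Real time: 104154 / (60000/1001) = 17376359/10000 s.
Target frame: (17376359/10000) × (25) = 17376359/400 ≈ 43440.897 → 43441.
At 25 labels/s: frame 43441 → 00:28:57:16.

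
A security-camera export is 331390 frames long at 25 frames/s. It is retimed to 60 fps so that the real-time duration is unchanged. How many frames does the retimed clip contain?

795336 frames

Frames at target rate = 331390 × (60) / (25) = 795336.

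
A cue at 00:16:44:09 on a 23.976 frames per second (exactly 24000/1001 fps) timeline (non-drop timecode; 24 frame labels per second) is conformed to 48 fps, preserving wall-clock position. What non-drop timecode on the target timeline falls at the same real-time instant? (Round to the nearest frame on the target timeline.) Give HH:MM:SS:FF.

00:16:45:18

Source frame index: (0×3600 + 16×60 + 44) × 24 + 9 = 24105.
Real time: 24105 / (24000/1001) = 1608607/1600 s.
Target frame: (1608607/1600) × (48) = 4825821/100 ≈ 48258.210 → 48258.
At 48 labels/s: frame 48258 → 00:16:45:18.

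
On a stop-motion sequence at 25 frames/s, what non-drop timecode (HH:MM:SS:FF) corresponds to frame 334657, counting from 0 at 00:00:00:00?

03:43:06:07

334657 ÷ 25 = 13386 full seconds, remainder 7 frames.
13386 s = 3 h 43 min 6 s.
Timecode: 03:43:06:07.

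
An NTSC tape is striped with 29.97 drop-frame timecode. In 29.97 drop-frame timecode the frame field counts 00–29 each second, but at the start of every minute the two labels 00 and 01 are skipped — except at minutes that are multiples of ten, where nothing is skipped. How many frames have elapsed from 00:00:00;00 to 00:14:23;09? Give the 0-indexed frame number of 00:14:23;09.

Complete 10-minute blocks: 1, each 17982 frames → 17982.
Remaining 4 whole minutes in the current block: 1800 + 3 × 1798 = 7194 frames.
Within the current minute: 23 × 30 + 9 − 2 = 697 (labels ;00/;01 skipped at this minute). Total = 17982 + 7194 + 697 = 25873.

25873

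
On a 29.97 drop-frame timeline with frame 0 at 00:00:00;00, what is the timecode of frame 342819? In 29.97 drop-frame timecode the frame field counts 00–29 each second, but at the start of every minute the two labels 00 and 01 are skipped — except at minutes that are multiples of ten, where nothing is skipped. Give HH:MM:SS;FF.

03:10:38;21

Ten DF minutes hold 17982 frames, so frame 342819 lies in block 19 (frames 341658–359639) with 1161 frames into that block.
The block's first minute is 1800 frames and the rest 1798 each; 1161 frames reaches minute 0, so 19 × 18 + 0 × 2 = 342 labels have been skipped so far.
Adding those back, label number 342819 + 342 = 343161 at 30 labels/s is 11438 s + 21 f = 3 h 10 min 38 s frame 21, i.e. 03:10:38;21.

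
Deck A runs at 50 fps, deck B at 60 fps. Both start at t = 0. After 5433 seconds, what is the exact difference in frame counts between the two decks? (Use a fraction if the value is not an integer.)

A emits 50 × 5433 = 271650 frames; B emits 60 × 5433 = 325980.
Difference = 54330 frames; B is ahead of A.

54330 frames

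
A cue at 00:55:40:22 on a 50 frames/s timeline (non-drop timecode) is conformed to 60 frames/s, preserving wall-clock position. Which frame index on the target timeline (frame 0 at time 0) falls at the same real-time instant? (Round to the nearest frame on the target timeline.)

frame 200426

Source frame index: (0×3600 + 55×60 + 40) × 50 + 22 = 167022.
Real time: 167022 / (50) = 83511/25 s.
Target frame: (83511/25) × (60) = 1002132/5 ≈ 200426.400 → 200426.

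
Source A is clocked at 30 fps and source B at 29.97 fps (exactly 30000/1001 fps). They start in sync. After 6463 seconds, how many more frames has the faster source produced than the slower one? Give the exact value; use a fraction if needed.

193890/1001 frames

A emits 30 × 6463 = 193890 frames; B emits 30000/1001 × 6463 = 193890000/1001.
Difference = 193890/1001 frames (≈ 193.6963); B is behind A.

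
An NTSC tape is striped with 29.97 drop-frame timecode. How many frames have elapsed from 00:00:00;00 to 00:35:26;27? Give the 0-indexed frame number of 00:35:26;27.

As if non-drop at 30 labels/s: (0 × 3600 + 35 × 60 + 26) × 30 + 27 = 63807.
Minute boundaries passed: 35; those not divisible by 10: 35 − 3 = 32; dropped labels = 2 × 32 = 64.
Actual frame index = 63807 − 64 = 63743.

63743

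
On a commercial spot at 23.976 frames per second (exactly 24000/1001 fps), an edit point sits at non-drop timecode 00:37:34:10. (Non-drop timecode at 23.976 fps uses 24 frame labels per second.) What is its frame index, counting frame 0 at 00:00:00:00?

Total seconds to the label: (0 × 3600 + 37 × 60 + 34) = 2254.
Frame index = 2254 × 24 + 10 = 54106.

54106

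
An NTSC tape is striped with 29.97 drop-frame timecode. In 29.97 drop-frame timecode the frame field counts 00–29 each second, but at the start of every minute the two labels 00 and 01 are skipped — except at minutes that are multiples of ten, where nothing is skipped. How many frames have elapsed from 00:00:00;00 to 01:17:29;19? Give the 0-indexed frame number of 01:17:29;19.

As if non-drop at 30 labels/s: (1 × 3600 + 17 × 60 + 29) × 30 + 19 = 139489.
Minute boundaries passed: 77; those not divisible by 10: 77 − 7 = 70; dropped labels = 2 × 70 = 140.
Actual frame index = 139489 − 140 = 139349.

139349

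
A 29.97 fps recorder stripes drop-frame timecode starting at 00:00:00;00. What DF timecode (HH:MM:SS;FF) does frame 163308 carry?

Ten DF minutes hold 17982 frames, so frame 163308 lies in block 9 (frames 161838–179819) with 1470 frames into that block.
The block's first minute is 1800 frames and the rest 1798 each; 1470 frames reaches minute 0, so 9 × 18 + 0 × 2 = 162 labels have been skipped so far.
Adding those back, label number 163308 + 162 = 163470 at 30 labels/s is 5449 s + 0 f = 1 h 30 min 49 s frame 0, i.e. 01:30:49;00.

01:30:49;00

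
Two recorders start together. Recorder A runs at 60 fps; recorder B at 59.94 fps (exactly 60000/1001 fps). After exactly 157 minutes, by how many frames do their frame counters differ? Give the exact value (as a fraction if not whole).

565200/1001 frames

157 min = 9420 s.
A emits 60 × 9420 = 565200 frames; B emits 60000/1001 × 9420 = 565200000/1001.
Difference = 565200/1001 frames (≈ 564.6354); B is behind A.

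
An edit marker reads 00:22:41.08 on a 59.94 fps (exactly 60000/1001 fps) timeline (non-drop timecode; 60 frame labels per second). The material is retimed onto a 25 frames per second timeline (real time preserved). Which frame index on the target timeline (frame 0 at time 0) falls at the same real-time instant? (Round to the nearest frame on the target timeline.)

frame 34062

Source frame index: (0×3600 + 22×60 + 41) × 60 + 8 = 81668.
Real time: 81668 / (60000/1001) = 20437417/15000 s.
Target frame: (20437417/15000) × (25) = 20437417/600 ≈ 34062.362 → 34062.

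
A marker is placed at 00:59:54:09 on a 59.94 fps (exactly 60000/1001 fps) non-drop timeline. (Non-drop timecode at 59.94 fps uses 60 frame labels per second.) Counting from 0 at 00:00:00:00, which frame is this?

Total seconds to the label: (0 × 3600 + 59 × 60 + 54) = 3594.
Frame index = 3594 × 60 + 9 = 215649.

frame 215649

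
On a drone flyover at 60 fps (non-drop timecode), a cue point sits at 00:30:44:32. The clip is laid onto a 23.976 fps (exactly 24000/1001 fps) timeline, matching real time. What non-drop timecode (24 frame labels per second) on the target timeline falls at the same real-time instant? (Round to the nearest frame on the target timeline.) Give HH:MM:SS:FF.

00:30:42:17

Source frame index: (0×3600 + 30×60 + 44) × 60 + 32 = 110672.
Real time: 110672 / (60) = 27668/15 s.
Target frame: (27668/15) × (24000/1001) = 44268800/1001 ≈ 44224.575 → 44225.
At 24 labels/s: frame 44225 → 00:30:42:17.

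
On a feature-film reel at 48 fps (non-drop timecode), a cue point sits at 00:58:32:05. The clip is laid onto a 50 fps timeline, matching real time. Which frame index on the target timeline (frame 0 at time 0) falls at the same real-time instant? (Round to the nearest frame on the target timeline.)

frame 175605

Source frame index: (0×3600 + 58×60 + 32) × 48 + 5 = 168581.
Real time: 168581 / (48) = 168581/48 s.
Target frame: (168581/48) × (50) = 4214525/24 ≈ 175605.208 → 175605.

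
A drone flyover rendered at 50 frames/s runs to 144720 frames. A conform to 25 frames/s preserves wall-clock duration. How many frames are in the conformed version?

72360 frames

Target frames = source frames × (target rate / source rate) = 144720 × (25)/(50) = 144720 × 1/2 = 72360.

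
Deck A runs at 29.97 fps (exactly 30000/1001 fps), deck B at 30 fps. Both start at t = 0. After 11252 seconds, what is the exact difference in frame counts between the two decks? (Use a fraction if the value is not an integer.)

337560/1001 frames

A emits 30000/1001 × 11252 = 337560000/1001 frames; B emits 30 × 11252 = 337560.
Difference = 337560/1001 frames (≈ 337.2228); B is ahead of A.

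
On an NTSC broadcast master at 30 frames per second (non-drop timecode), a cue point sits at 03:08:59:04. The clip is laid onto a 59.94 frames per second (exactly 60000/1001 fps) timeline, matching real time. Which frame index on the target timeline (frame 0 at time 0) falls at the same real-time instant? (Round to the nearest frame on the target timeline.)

Source frame index: (3×3600 + 8×60 + 59) × 30 + 4 = 340174.
Real time: 340174 / (30) = 170087/15 s.
Target frame: (170087/15) × (60000/1001) = 680348000/1001 ≈ 679668.332 → 679668.

frame 679668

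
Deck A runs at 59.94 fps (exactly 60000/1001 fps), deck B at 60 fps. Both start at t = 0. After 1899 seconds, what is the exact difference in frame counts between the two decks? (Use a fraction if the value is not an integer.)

113940/1001 frames

A emits 60000/1001 × 1899 = 113940000/1001 frames; B emits 60 × 1899 = 113940.
Difference = 113940/1001 frames (≈ 113.8262); B is ahead of A.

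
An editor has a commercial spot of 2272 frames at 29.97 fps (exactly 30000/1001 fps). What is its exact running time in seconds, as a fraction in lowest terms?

142142/1875 seconds

Running time = 2272 ÷ (30000/1001) = 2272 × 1001/30000 = 142142/1875 s.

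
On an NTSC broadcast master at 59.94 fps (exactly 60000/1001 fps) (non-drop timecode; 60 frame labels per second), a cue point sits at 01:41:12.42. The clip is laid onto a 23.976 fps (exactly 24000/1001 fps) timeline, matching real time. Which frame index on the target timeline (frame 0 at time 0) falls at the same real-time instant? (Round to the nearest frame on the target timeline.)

frame 145745

Source frame index: (1×3600 + 41×60 + 12) × 60 + 42 = 364362.
Real time: 364362 / (60000/1001) = 60787727/10000 s.
Target frame: (60787727/10000) × (24000/1001) = 728724/5 ≈ 145744.800 → 145745.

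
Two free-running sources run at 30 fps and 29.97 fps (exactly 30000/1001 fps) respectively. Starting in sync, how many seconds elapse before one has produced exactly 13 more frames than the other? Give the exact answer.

The gap grows by |30000/1001 − 30| = 30/1001 frames per second.
Time for a 13-frame gap: 13 ÷ (30/1001) = 13013/30 s.

13013/30 seconds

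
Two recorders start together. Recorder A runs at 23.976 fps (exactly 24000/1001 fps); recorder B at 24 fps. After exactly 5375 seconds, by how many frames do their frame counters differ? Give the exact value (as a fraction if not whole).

A emits 24000/1001 × 5375 = 129000000/1001 frames; B emits 24 × 5375 = 129000.
Difference = 129000/1001 frames (≈ 128.8711); B is ahead of A.

129000/1001 frames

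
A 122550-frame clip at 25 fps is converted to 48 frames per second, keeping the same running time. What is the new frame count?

Target frames = source frames × (target rate / source rate) = 122550 × (48)/(25) = 122550 × 48/25 = 235296.

235296 frames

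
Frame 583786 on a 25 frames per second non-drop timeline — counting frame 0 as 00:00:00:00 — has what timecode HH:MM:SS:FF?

06:29:11:11

583786 ÷ 25 = 23351 full seconds, remainder 11 frames.
23351 s = 6 h 29 min 11 s.
Timecode: 06:29:11:11.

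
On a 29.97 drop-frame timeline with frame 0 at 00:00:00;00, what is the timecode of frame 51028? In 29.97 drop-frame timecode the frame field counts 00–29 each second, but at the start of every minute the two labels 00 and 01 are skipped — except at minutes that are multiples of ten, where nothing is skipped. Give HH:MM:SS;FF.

Each 10-minute DF block holds 10 × 60 × 30 − 9 × 2 = 17982 frames. 51028 ÷ 17982 → 2 full blocks, remainder 15064.
Within the partial block the first minute is 1800 frames and each further minute 1798, so 8 further minute boundaries passed. Total skipped labels = 18 × 2 + 2 × 8 = 52.
Non-drop label index = 51028 + 52 = 51080; at 30 labels/s that is 00:28:22:20, i.e. DF 00:28:22;20.

00:28:22;20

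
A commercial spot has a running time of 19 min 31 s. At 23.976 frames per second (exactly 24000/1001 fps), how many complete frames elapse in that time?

28075 frames

19 min 31 s = 1171 s.
Frames = 1171 × 24000/1001 = 28104000/1001 ≈ 28075.9241.
Complete frames: 28075.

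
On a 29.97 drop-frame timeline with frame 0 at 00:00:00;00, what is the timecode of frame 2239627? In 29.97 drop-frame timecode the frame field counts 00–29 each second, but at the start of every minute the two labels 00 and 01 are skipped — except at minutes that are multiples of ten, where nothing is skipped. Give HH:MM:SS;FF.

Ten DF minutes hold 17982 frames, so frame 2239627 lies in block 124 (frames 2229768–2247749) with 9859 frames into that block.
The block's first minute is 1800 frames and the rest 1798 each; 9859 frames reaches minute 5, so 124 × 18 + 5 × 2 = 2242 labels have been skipped so far.
Adding those back, label number 2239627 + 2242 = 2241869 at 30 labels/s is 74728 s + 29 f = 20 h 45 min 28 s frame 29, i.e. 20:45:28;29.

20:45:28;29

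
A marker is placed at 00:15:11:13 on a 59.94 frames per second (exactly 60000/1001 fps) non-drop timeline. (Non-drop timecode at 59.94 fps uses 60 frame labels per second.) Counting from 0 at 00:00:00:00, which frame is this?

54673

Total seconds to the label: (0 × 3600 + 15 × 60 + 11) = 911.
Frame index = 911 × 60 + 13 = 54673.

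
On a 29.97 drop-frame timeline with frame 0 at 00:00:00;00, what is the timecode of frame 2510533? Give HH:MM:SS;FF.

23:16:08;07

Each 10-minute DF block holds 10 × 60 × 30 − 9 × 2 = 17982 frames. 2510533 ÷ 17982 → 139 full blocks, remainder 11035.
Within the partial block the first minute is 1800 frames and each further minute 1798, so 6 further minute boundaries passed. Total skipped labels = 18 × 139 + 2 × 6 = 2514.
Non-drop label index = 2510533 + 2514 = 2513047; at 30 labels/s that is 23:16:08:07, i.e. DF 23:16:08;07.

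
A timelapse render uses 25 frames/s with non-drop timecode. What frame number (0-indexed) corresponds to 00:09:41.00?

Total seconds to the label: (0 × 3600 + 9 × 60 + 41) = 581.
Frame index = 581 × 25 + 0 = 14525.

frame 14525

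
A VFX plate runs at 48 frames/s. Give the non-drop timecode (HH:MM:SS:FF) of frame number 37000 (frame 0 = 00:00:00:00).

00:12:50:40

37000 ÷ 48 = 770 full seconds, remainder 40 frames.
770 s = 0 h 12 min 50 s.
Timecode: 00:12:50:40.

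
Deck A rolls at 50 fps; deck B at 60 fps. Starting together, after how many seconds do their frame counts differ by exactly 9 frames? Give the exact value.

0.9 seconds

The gap grows by |60 − 50| = 10 frames per second.
Time for a 9-frame gap: 9 ÷ (10) = 0.9 s.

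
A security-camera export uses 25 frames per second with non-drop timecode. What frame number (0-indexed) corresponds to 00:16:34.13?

frame 24863

Total seconds to the label: (0 × 3600 + 16 × 60 + 34) = 994.
Frame index = 994 × 25 + 13 = 24863.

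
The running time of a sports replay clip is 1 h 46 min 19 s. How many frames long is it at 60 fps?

1 h 46 min 19 s = 6379 s.
Frames = 6379 × 60 = 382740.

382740 frames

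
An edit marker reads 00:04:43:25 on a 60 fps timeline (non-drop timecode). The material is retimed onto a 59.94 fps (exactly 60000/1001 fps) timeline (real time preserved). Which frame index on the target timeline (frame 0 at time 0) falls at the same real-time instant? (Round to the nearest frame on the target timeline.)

frame 16988

Source frame index: (0×3600 + 4×60 + 43) × 60 + 25 = 17005.
Real time: 17005 / (60) = 3401/12 s.
Target frame: (3401/12) × (60000/1001) = 17005000/1001 ≈ 16988.012 → 16988.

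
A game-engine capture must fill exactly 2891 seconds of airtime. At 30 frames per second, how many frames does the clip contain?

Frames = 2891 × 30 = 86730.

86730 frames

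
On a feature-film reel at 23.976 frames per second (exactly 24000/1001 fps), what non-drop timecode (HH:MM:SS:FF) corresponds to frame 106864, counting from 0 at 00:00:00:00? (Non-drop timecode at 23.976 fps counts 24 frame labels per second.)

106864 ÷ 24 = 4452 full seconds, remainder 16 frames.
4452 s = 1 h 14 min 12 s.
Timecode: 01:14:12:16.

01:14:12:16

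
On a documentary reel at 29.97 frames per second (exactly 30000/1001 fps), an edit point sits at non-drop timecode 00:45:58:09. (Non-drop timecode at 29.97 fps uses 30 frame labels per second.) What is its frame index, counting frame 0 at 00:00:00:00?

frame 82749

Total seconds to the label: (0 × 3600 + 45 × 60 + 58) = 2758.
Frame index = 2758 × 30 + 9 = 82749.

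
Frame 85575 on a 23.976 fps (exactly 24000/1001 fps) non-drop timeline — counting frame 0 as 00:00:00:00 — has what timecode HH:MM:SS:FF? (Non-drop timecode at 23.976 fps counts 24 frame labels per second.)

85575 ÷ 24 = 3565 full seconds, remainder 15 frames.
3565 s = 0 h 59 min 25 s.
Timecode: 00:59:25:15.

00:59:25:15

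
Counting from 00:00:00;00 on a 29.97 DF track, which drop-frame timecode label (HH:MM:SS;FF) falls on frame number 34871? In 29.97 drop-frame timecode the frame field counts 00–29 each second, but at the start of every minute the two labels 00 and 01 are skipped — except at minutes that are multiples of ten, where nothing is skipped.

00:19:23;17

Ten DF minutes hold 17982 frames, so frame 34871 lies in block 1 (frames 17982–35963) with 16889 frames into that block.
The block's first minute is 1800 frames and the rest 1798 each; 16889 frames reaches minute 9, so 1 × 18 + 9 × 2 = 36 labels have been skipped so far.
Adding those back, label number 34871 + 36 = 34907 at 30 labels/s is 1163 s + 17 f = 0 h 19 min 23 s frame 17, i.e. 00:19:23;17.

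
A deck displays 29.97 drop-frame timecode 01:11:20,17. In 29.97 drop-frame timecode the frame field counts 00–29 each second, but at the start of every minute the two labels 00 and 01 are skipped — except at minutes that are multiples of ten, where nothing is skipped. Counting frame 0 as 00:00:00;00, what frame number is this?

As if non-drop at 30 labels/s: (1 × 3600 + 11 × 60 + 20) × 30 + 17 = 128417.
Minute boundaries passed: 71; those not divisible by 10: 71 − 7 = 64; dropped labels = 2 × 64 = 128.
Actual frame index = 128417 − 128 = 128289.

128289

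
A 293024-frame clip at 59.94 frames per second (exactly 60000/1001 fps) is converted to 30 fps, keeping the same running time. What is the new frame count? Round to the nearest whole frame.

146659 frames

Frames at target rate = 293024 × (30) / (60000/1001) = 18332314/125 ≈ 146658.512.
Nearest whole frame: 146659.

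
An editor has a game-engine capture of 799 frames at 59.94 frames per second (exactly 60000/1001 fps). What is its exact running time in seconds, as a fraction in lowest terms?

Running time = 799 ÷ (60000/1001) = 799 × 1001/60000 = 799799/60000 s.

799799/60000 seconds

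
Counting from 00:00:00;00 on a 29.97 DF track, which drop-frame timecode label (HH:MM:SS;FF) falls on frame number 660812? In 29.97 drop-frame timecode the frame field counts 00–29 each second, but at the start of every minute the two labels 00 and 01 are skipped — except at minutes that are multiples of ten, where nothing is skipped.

Each 10-minute DF block holds 10 × 60 × 30 − 9 × 2 = 17982 frames. 660812 ÷ 17982 → 36 full blocks, remainder 13460.
Within the partial block the first minute is 1800 frames and each further minute 1798, so 7 further minute boundaries passed. Total skipped labels = 18 × 36 + 2 × 7 = 662.
Non-drop label index = 660812 + 662 = 661474; at 30 labels/s that is 06:07:29:04, i.e. DF 06:07:29;04.

06:07:29;04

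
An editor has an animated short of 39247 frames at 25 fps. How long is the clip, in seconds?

1569.88 seconds

Running time = 39247 / (25) = 1569.88 s.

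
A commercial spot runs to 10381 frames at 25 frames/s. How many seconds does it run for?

Running time = 10381 / (25) = 415.24 s.

415.24 seconds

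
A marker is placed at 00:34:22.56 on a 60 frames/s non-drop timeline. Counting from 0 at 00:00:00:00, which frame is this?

Total seconds to the label: (0 × 3600 + 34 × 60 + 22) = 2062.
Frame index = 2062 × 60 + 56 = 123776.

frame 123776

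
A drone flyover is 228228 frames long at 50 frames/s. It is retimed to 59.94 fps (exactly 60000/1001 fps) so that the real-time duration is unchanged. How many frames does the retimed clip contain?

Target frames = source frames × (target rate / source rate) = 228228 × (60000/1001)/(50) = 228228 × 1200/1001 = 273600.

273600 frames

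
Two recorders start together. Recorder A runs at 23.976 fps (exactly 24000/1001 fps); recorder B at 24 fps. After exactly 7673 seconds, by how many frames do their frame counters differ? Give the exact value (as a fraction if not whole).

184152/1001 frames

A emits 24000/1001 × 7673 = 184152000/1001 frames; B emits 24 × 7673 = 184152.
Difference = 184152/1001 frames (≈ 183.9680); B is ahead of A.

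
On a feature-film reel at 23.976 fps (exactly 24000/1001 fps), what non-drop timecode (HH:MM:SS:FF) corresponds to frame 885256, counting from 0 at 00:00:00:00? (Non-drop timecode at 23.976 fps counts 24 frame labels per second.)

885256 ÷ 24 = 36885 full seconds, remainder 16 frames.
36885 s = 10 h 14 min 45 s.
Timecode: 10:14:45:16.

10:14:45:16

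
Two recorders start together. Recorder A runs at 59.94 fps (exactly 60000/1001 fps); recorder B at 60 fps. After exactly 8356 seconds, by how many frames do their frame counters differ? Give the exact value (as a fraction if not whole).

A emits 60000/1001 × 8356 = 501360000/1001 frames; B emits 60 × 8356 = 501360.
Difference = 501360/1001 frames (≈ 500.8591); B is ahead of A.

501360/1001 frames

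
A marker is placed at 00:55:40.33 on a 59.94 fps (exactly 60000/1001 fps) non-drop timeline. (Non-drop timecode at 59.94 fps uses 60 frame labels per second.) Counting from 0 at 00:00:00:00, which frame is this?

200433

Total seconds to the label: (0 × 3600 + 55 × 60 + 40) = 3340.
Frame index = 3340 × 60 + 33 = 200433.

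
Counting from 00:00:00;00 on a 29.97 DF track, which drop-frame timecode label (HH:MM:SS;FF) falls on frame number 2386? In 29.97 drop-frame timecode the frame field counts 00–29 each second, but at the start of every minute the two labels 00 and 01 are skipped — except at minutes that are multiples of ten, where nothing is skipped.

Each 10-minute DF block holds 10 × 60 × 30 − 9 × 2 = 17982 frames. 2386 ÷ 17982 → 0 full blocks, remainder 2386.
Within the partial block the first minute is 1800 frames and each further minute 1798, so 1 further minute boundary passed. Total skipped labels = 18 × 0 + 2 × 1 = 2.
Non-drop label index = 2386 + 2 = 2388; at 30 labels/s that is 00:01:19:18, i.e. DF 00:01:19;18.

00:01:19;18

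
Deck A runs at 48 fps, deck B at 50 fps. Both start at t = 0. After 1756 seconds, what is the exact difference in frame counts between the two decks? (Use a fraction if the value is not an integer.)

A emits 48 × 1756 = 84288 frames; B emits 50 × 1756 = 87800.
Difference = 3512 frames; B is ahead of A.

3512 frames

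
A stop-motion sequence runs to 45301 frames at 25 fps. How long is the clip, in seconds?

Running time = 45301 / (25) = 1812.04 s.

1812.04 seconds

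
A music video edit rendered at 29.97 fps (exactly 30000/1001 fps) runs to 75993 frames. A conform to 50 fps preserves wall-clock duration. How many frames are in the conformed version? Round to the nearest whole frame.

126782 frames

Frames at target rate = 75993 × (50) / (30000/1001) = 25356331/200 ≈ 126781.655.
Nearest whole frame: 126782.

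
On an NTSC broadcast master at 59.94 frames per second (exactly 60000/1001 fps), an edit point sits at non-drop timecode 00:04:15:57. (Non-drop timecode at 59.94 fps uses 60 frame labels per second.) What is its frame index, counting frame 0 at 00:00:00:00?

Total seconds to the label: (0 × 3600 + 4 × 60 + 15) = 255.
Frame index = 255 × 60 + 57 = 15357.

frame 15357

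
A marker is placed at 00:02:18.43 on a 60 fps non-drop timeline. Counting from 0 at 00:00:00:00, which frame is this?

Total seconds to the label: (0 × 3600 + 2 × 60 + 18) = 138.
Frame index = 138 × 60 + 43 = 8323.

frame 8323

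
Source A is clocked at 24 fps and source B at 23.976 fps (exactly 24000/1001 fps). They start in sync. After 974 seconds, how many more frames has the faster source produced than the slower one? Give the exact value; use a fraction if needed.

23376/1001 frames

A emits 24 × 974 = 23376 frames; B emits 24000/1001 × 974 = 23376000/1001.
Difference = 23376/1001 frames (≈ 23.3526); B is behind A.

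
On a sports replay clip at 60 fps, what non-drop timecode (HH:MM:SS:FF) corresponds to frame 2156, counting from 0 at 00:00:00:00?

2156 ÷ 60 = 35 full seconds, remainder 56 frames.
35 s = 0 h 0 min 35 s.
Timecode: 00:00:35:56.

00:00:35:56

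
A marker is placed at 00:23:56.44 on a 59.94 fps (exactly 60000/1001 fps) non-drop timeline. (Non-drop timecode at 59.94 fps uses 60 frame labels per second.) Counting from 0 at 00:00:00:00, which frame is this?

frame 86204

Total seconds to the label: (0 × 3600 + 23 × 60 + 56) = 1436.
Frame index = 1436 × 60 + 44 = 86204.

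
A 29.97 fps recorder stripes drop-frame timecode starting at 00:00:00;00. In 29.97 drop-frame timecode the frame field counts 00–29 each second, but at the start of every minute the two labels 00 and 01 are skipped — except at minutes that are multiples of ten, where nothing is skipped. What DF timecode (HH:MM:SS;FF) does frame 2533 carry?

00:01:24;15

Ten DF minutes hold 17982 frames, so frame 2533 lies in block 0 (frames 0–17981) with 2533 frames into that block.
The block's first minute is 1800 frames and the rest 1798 each; 2533 frames reaches minute 1, so 0 × 18 + 1 × 2 = 2 labels have been skipped so far.
Adding those back, label number 2533 + 2 = 2535 at 30 labels/s is 84 s + 15 f = 0 h 1 min 24 s frame 15, i.e. 00:01:24;15.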